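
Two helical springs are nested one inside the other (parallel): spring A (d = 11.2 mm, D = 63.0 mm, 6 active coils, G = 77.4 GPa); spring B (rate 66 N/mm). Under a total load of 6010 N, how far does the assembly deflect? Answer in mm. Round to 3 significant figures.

35.9 mm

k_A = Gd⁴/(8D³N_a) = (77.4×10³)(11.2⁴)/(8·63.0³·6) = 101.47 N/mm
Parallel: k_eq = 101.47 + 66 = 167.47 N/mm
δ = F/k_eq = 6010/167.47 = 35.886 mm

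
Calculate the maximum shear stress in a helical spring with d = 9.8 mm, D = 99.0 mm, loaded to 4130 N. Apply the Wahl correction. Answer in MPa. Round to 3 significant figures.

Spring index C = D/d = 99.0/9.8 = 10.1020
K_W = (4C−1)/(4C−4) + 0.615/C = 39.408/36.408 + 0.0609 = 1.1433
τ₀ = 8FD/(πd³) = 8·4130·99.0/(π·9.8³) = 3.27096e+06/2956.8 = 1106.2 MPa
τ_max = K·τ₀ = 1.1433 × 1106.2 = 1264.7 MPa

1260 MPa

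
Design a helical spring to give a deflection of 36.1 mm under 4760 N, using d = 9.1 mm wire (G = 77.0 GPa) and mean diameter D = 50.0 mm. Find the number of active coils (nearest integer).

4

Required rate k = F/δ = 4760/36.1 = 131.86 N/mm
N_a = Gd⁴/(8D³k) = (77.0×10³ × 9.1⁴)/(8 × 50.0³ × 131.86)
    = 5.28027e+08 / 1.31856e+08 = 4.005 → 4 coils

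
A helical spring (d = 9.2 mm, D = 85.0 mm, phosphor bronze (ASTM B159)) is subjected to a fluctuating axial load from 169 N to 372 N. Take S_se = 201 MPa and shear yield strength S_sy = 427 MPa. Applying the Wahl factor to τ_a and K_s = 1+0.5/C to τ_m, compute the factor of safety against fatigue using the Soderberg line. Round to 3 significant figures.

2.87

C = D/d = 85.0/9.2 = 9.2391; K_W = (4C−1)/(4C−4)+0.615/C = 1.1576; K_s = 1+0.5/C = 1.0541
F_a = (F_max−F_min)/2 = 101.5 N; F_m = (F_max+F_min)/2 = 270.5 N
τ_a = K_W·8F_aD/(πd³) = 1.1576 × 28.214 = 32.66 MPa
τ_m = K_s·8F_mD/(πd³) = 1.0541 × 75.19 = 79.26 MPa
Soderberg: 1/n_f = τ_a/S_se + τ_m/S_sy = 32.66/201 + 79.26/427 = 0.16249 + 0.18562 = 0.34811
n_f = 1/0.34811 = 2.873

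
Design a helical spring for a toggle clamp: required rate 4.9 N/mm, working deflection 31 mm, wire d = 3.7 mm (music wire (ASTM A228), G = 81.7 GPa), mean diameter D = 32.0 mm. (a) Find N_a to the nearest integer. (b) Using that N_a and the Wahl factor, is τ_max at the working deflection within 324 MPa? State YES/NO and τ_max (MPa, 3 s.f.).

(a) 12 coils; (b) YES, τ_max = 284 MPa

N_a = Gd⁴/(8D³k) = (81.7×10³)(3.7⁴)/(8·32.0³·4.9) = 11.92 → N_a = 12
Actual rate k = Gd⁴/(8D³·12) = 4.8675 N/mm
Working load F = kδ = 4.8675·31 = 150.89 N
C = 32.0/3.7 = 8.6486; K_W = (4C−1)/(4C−4)+0.615/C = 1.1692
τ_max = K_W·8FD/(πd³) = 1.1692·242.75 = 283.81 MPa
τ_max ≤ 324 MPa → acceptable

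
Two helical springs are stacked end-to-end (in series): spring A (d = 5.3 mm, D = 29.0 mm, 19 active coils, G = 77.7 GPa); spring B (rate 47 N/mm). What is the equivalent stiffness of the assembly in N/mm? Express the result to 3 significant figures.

k_A = Gd⁴/(8D³N_a) = (77.7×10³)(5.3⁴)/(8·29.0³·19) = 16.538 N/mm
Series: 1/k_eq = 1/16.538 + 1/47 = 0.081743; k_eq = 12.233 N/mm

12.2 N/mm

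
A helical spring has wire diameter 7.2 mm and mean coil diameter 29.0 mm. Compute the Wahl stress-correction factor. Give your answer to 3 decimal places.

1.400

C = D/d = 29.0/7.2 = 4.0278
K_W = (4C−1)/(4C−4) + 0.615/C = 15.111/12.111 + 0.1527 = 1.4004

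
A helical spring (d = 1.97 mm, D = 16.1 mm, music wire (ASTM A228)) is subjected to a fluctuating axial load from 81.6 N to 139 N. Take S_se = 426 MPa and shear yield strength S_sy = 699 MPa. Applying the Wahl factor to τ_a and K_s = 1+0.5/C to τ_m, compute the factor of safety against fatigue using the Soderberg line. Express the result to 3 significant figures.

C = D/d = 16.1/1.97 = 8.1726; K_W = (4C−1)/(4C−4)+0.615/C = 1.1798; K_s = 1+0.5/C = 1.0612
F_a = (F_max−F_min)/2 = 28.7 N; F_m = (F_max+F_min)/2 = 110.3 N
τ_a = K_W·8F_aD/(πd³) = 1.1798 × 153.9 = 181.58 MPa
τ_m = K_s·8F_mD/(πd³) = 1.0612 × 591.48 = 627.67 MPa
Soderberg: 1/n_f = τ_a/S_se + τ_m/S_sy = 181.58/426 + 627.67/699 = 0.42624 + 0.89796 = 1.3242
n_f = 1/1.3242 = 0.7552

0.755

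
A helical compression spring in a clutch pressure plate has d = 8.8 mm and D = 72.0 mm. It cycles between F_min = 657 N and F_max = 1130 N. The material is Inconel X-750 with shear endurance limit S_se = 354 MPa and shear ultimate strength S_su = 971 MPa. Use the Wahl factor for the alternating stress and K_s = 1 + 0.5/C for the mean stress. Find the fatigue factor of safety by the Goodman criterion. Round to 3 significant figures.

2.11

C = D/d = 72.0/8.8 = 8.1818; K_W = (4C−1)/(4C−4)+0.615/C = 1.1796; K_s = 1+0.5/C = 1.0611
F_a = (F_max−F_min)/2 = 236.5 N; F_m = (F_max+F_min)/2 = 893.5 N
τ_a = K_W·8F_aD/(πd³) = 1.1796 × 63.629 = 75.057 MPa
τ_m = K_s·8F_mD/(πd³) = 1.0611 × 240.39 = 255.08 MPa
Goodman: 1/n_f = τ_a/S_se + τ_m/S_su = 75.057/354 + 255.08/971 = 0.21202 + 0.26270 = 0.47472
n_f = 1/0.47472 = 2.106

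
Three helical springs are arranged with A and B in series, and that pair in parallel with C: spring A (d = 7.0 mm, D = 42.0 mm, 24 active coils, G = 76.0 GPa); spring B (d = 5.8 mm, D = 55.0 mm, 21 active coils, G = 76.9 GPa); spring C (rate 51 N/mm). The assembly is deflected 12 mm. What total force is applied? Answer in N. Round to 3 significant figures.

k_A = Gd⁴/(8D³N_a) = (76.0×10³)(7.0⁴)/(8·42.0³·24) = 12.828 N/mm
k_B = Gd⁴/(8D³N_a) = (76.9×10³)(5.8⁴)/(8·55.0³·21) = 3.1134 N/mm
Springs A,B series: k_AB = 1/(1/12.828+1/3.1134) = 2.5054 N/mm; parallel with C: k_eq = 2.5054+51 = 53.505 N/mm
F = k_eq·δ = 53.505·12 = 642.06 N

642 N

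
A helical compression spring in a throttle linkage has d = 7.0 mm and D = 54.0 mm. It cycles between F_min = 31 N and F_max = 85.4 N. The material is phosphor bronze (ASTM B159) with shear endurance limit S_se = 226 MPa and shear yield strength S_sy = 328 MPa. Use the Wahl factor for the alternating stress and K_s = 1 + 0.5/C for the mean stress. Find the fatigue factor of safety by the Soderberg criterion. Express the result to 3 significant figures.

C = D/d = 54.0/7.0 = 7.7143; K_W = (4C−1)/(4C−4)+0.615/C = 1.1914; K_s = 1+0.5/C = 1.0648
F_a = (F_max−F_min)/2 = 27.2 N; F_m = (F_max+F_min)/2 = 58.2 N
τ_a = K_W·8F_aD/(πd³) = 1.1914 × 10.905 = 12.992 MPa
τ_m = K_s·8F_mD/(πd³) = 1.0648 × 23.333 = 24.845 MPa
Soderberg: 1/n_f = τ_a/S_se + τ_m/S_sy = 12.992/226 + 24.845/328 = 0.05749 + 0.07575 = 0.13323
n_f = 1/0.13323 = 7.506

7.51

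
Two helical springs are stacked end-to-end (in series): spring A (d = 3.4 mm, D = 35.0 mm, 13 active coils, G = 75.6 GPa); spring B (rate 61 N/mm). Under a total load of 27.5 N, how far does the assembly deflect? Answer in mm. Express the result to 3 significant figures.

12.6 mm

k_A = Gd⁴/(8D³N_a) = (75.6×10³)(3.4⁴)/(8·35.0³·13) = 2.2657 N/mm
Series: 1/k_eq = 1/2.2657 + 1/61 = 0.45776; k_eq = 2.1845 N/mm
δ = F/k_eq = 27.5/2.1845 = 12.588 mm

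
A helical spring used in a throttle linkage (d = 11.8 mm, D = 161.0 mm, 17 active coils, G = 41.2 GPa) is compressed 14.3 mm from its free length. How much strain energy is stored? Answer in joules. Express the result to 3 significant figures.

k = Gd⁴/(8D³N_a) = (41.2×10³)(11.8⁴)/(8·161.0³·17) = 1.4074 N/mm
U = ½kδ² = 0.5 × 1.4074 × 14.3² = 143.9 N·mm = 0.1439 J

0.144 J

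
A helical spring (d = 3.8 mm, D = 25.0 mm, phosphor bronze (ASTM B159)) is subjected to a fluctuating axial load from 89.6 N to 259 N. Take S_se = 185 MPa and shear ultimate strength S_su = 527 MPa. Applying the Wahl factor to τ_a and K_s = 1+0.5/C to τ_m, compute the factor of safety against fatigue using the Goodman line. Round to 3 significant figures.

0.939

C = D/d = 25.0/3.8 = 6.5789; K_W = (4C−1)/(4C−4)+0.615/C = 1.2279; K_s = 1+0.5/C = 1.0760
F_a = (F_max−F_min)/2 = 84.7 N; F_m = (F_max+F_min)/2 = 174.3 N
τ_a = K_W·8F_aD/(πd³) = 1.2279 × 98.268 = 120.66 MPa
τ_m = K_s·8F_mD/(πd³) = 1.0760 × 202.22 = 217.59 MPa
Goodman: 1/n_f = τ_a/S_se + τ_m/S_su = 120.66/185 + 217.59/527 = 0.65224 + 0.41288 = 1.0651
n_f = 1/1.0651 = 0.9389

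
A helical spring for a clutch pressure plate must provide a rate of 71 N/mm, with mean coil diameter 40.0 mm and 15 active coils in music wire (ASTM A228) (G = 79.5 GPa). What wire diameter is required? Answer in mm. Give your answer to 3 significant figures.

9.10 mm

d = (8D³N_a·k / G)^(1/4) = (8·40.0³·15·71 / (79.5×10³))^0.25
  = (6858.9)^0.25 = 9.1005 mm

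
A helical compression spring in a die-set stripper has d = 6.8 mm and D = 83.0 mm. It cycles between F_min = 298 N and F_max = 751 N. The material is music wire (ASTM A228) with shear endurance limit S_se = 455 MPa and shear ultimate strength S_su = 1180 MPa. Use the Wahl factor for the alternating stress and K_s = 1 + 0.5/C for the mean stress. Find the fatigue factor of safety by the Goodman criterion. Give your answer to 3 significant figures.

1.46

C = D/d = 83.0/6.8 = 12.2059; K_W = (4C−1)/(4C−4)+0.615/C = 1.1173; K_s = 1+0.5/C = 1.0410
F_a = (F_max−F_min)/2 = 226.5 N; F_m = (F_max+F_min)/2 = 524.5 N
τ_a = K_W·8F_aD/(πd³) = 1.1173 × 152.25 = 170.11 MPa
τ_m = K_s·8F_mD/(πd³) = 1.0410 × 352.56 = 367.01 MPa
Goodman: 1/n_f = τ_a/S_se + τ_m/S_su = 170.11/455 + 367.01/1180 = 0.37387 + 0.31102 = 0.68489
n_f = 1/0.68489 = 1.46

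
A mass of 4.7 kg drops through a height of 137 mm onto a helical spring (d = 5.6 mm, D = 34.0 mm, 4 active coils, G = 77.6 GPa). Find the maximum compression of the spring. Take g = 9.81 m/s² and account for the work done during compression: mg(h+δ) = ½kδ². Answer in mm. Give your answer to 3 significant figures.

k = Gd⁴/(8D³N_a) = (77.6×10³)(5.6⁴)/(8·34.0³·4) = 60.677 N/mm
W = mg = 4.7 × 9.81 = 46.107 N
½kδ² − Wδ − Wh = 0 → δ = (W + √(W² + 2kWh))/k
δ = (46.107 + √(2125.9 + 766557))/60.677 = (46.107 + 876.75)/60.677 = 15.209 mm

15.2 mm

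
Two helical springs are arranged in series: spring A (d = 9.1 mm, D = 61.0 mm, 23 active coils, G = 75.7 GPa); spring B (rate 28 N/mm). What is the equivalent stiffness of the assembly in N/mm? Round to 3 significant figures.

8.61 N/mm

k_A = Gd⁴/(8D³N_a) = (75.7×10³)(9.1⁴)/(8·61.0³·23) = 12.43 N/mm
Series: 1/k_eq = 1/12.43 + 1/28 = 0.11617; k_eq = 8.6082 N/mm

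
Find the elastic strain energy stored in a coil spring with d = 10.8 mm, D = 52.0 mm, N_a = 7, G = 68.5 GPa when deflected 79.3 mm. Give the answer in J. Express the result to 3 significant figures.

372 J

k = Gd⁴/(8D³N_a) = (68.5×10³)(10.8⁴)/(8·52.0³·7) = 118.36 N/mm
U = ½kδ² = 0.5 × 118.36 × 79.3² = 3.7214e+05 N·mm = 372.14 J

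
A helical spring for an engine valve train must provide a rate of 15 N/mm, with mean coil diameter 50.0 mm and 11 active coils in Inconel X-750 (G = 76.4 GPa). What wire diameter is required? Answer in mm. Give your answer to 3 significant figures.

6.82 mm

d = (8D³N_a·k / G)^(1/4) = (8·50.0³·11·15 / (76.4×10³))^0.25
  = (2159.7)^0.25 = 6.8171 mm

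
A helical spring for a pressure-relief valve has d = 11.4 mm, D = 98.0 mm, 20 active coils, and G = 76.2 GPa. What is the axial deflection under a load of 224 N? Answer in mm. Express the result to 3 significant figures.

k = Gd⁴/(8D³N_a) = (76.2×10³)(11.4⁴)/(8·98.0³·20) = 8.5463 N/mm
δ = F/k = 224 / 8.5463 = 26.21 mm

26.2 mm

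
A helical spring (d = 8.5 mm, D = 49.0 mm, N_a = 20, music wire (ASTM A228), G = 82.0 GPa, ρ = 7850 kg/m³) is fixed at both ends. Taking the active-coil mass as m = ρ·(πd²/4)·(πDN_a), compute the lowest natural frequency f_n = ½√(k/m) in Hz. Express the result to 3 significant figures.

k = Gd⁴/(8D³N_a) = (82.0×10³)(8.5⁴)/(8·49.0³·20) = 22.74 N/mm = 22740 N/m
Wire length L = πDN_a = π·49.0·20 = 3078.8 mm
m = ρ·(πd²/4)·L = 7850 × 56.745×10⁻⁶ m² × 3.0788 m = 1.3714 kg
f_n = ½√(k/m) = 0.5·√(22740/1.3714) = 0.5·√(16581) = 64.383 Hz

64.4 Hz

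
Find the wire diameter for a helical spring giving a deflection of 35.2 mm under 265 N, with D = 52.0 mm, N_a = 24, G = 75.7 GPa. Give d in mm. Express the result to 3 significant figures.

7.20 mm

Required rate k = F/δ = 265/35.2 = 7.5284 N/mm
d = (8D³N_a·k / G)^(1/4) = (8·52.0³·24·7.5284 / (75.7×10³))^0.25
  = (2684.8)^0.25 = 7.1983 mm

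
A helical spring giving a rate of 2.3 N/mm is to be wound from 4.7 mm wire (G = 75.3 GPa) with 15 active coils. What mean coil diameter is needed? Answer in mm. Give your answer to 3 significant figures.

51.1 mm

D = (Gd⁴/(8N_a·k))^(1/3) = (75.3×10³·4.7⁴/(8·15·2.3))^(1/3)
  = (133130)^(1/3) = 51.0614 mm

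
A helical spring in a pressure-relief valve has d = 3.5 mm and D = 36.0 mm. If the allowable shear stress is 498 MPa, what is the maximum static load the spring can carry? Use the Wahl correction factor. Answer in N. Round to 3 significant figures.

C = D/d = 36.0/3.5 = 10.2857
K_W = (4C−1)/(4C−4) + 0.615/C = 40.143/37.143 + 0.0598 = 1.1406
τ_max = K·8FD/(πd³) → F_max = τ_allow·πd³/(8DK)
F_max = 498·π·3.5³/(8·36.0·1.1406) = 67079/328.48 = 204.21 N

204 N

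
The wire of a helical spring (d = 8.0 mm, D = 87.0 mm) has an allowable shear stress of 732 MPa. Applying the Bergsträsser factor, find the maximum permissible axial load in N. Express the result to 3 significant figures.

C = D/d = 87.0/8.0 = 10.8750
K_B = (4C+2)/(4C−3) = 45.500/40.500 = 1.1235
τ_max = K·8FD/(πd³) → F_max = τ_allow·πd³/(8DK)
F_max = 732·π·8.0³/(8·87.0·1.1235) = 1.1774e+06/781.93 = 1505.8 N

1510 N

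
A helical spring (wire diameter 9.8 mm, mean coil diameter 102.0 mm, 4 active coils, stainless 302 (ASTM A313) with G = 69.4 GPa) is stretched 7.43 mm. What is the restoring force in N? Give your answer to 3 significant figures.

k = Gd⁴/(8D³N_a) = (69.4×10³)(9.8⁴)/(8·102.0³·4) = 18.85 N/mm
F = k·δ = 18.85 × 7.43 = 140.06 N

140 N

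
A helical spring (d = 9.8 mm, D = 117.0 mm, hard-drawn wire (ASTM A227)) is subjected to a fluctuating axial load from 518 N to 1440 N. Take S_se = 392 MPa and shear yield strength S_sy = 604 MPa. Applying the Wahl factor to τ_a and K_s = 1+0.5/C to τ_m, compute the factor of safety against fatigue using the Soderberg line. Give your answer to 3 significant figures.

C = D/d = 117.0/9.8 = 11.9388; K_W = (4C−1)/(4C−4)+0.615/C = 1.1201; K_s = 1+0.5/C = 1.0419
F_a = (F_max−F_min)/2 = 461 N; F_m = (F_max+F_min)/2 = 979 N
τ_a = K_W·8F_aD/(πd³) = 1.1201 × 145.93 = 163.45 MPa
τ_m = K_s·8F_mD/(πd³) = 1.0419 × 309.91 = 322.89 MPa
Soderberg: 1/n_f = τ_a/S_se + τ_m/S_sy = 163.45/392 + 322.89/604 = 0.41698 + 0.53458 = 0.95155
n_f = 1/0.95155 = 1.051

1.05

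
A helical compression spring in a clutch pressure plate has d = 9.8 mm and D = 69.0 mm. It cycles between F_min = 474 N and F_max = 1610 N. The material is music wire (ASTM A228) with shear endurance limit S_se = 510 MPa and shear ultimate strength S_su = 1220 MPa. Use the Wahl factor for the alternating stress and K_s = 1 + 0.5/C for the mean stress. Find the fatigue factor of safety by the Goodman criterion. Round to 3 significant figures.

2.37

C = D/d = 69.0/9.8 = 7.0408; K_W = (4C−1)/(4C−4)+0.615/C = 1.2115; K_s = 1+0.5/C = 1.0710
F_a = (F_max−F_min)/2 = 568 N; F_m = (F_max+F_min)/2 = 1042 N
τ_a = K_W·8F_aD/(πd³) = 1.2115 × 106.04 = 128.46 MPa
τ_m = K_s·8F_mD/(πd³) = 1.0710 × 194.53 = 208.34 MPa
Goodman: 1/n_f = τ_a/S_se + τ_m/S_su = 128.46/510 + 208.34/1220 = 0.25189 + 0.17077 = 0.42266
n_f = 1/0.42266 = 2.366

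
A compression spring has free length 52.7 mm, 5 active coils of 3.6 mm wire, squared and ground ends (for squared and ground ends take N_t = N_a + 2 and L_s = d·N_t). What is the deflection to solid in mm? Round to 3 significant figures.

27.5 mm

N_t = 7; L_s = 3.6·7 = 25.2 mm
δ_solid = L₀ − L_s = 52.7 − 25.2 = 27.5 mm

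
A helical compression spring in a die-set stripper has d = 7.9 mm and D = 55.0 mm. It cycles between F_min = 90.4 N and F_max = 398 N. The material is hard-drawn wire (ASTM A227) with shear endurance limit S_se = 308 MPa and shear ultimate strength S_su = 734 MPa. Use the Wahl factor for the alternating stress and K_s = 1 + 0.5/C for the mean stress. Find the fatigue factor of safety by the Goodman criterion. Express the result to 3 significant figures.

3.66

C = D/d = 55.0/7.9 = 6.9620; K_W = (4C−1)/(4C−4)+0.615/C = 1.2141; K_s = 1+0.5/C = 1.0718
F_a = (F_max−F_min)/2 = 153.8 N; F_m = (F_max+F_min)/2 = 244.2 N
τ_a = K_W·8F_aD/(πd³) = 1.2141 × 43.69 = 53.045 MPa
τ_m = K_s·8F_mD/(πd³) = 1.0718 × 69.369 = 74.351 MPa
Goodman: 1/n_f = τ_a/S_se + τ_m/S_su = 53.045/308 + 74.351/734 = 0.17222 + 0.10130 = 0.27352
n_f = 1/0.27352 = 3.656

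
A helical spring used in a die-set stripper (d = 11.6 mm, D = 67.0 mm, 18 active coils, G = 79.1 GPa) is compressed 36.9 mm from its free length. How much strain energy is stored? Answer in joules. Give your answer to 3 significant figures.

k = Gd⁴/(8D³N_a) = (79.1×10³)(11.6⁴)/(8·67.0³·18) = 33.069 N/mm
U = ½kδ² = 0.5 × 33.069 × 36.9² = 22514 N·mm = 22.514 J

22.5 J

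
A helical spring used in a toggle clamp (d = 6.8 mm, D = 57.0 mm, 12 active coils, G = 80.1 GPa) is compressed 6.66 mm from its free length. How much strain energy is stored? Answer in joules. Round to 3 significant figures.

k = Gd⁴/(8D³N_a) = (80.1×10³)(6.8⁴)/(8·57.0³·12) = 9.6332 N/mm
U = ½kδ² = 0.5 × 9.6332 × 6.66² = 213.64 N·mm = 0.21364 J

0.214 J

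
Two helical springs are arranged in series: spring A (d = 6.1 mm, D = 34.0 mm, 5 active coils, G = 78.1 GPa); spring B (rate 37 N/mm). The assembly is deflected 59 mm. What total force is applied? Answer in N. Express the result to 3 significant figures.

k_A = Gd⁴/(8D³N_a) = (78.1×10³)(6.1⁴)/(8·34.0³·5) = 68.782 N/mm
Series: 1/k_eq = 1/68.782 + 1/37 = 0.041566; k_eq = 24.058 N/mm
F = k_eq·δ = 24.058·59 = 1419.4 N

1420 N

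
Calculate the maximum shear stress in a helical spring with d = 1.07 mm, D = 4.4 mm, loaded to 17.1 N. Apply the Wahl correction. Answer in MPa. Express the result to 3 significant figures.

Spring index C = D/d = 4.4/1.07 = 4.1121
K_W = (4C−1)/(4C−4) + 0.615/C = 15.449/12.449 + 0.1496 = 1.3905
τ₀ = 8FD/(πd³) = 8·17.1·4.4/(π·1.07³) = 601.92/3.8486 = 156.4 MPa
τ_max = K·τ₀ = 1.3905 × 156.4 = 217.48 MPa

217 MPa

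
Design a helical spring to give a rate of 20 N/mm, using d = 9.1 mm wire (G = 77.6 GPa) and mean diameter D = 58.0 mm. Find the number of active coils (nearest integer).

N_a = Gd⁴/(8D³k) = (77.6×10³ × 9.1⁴)/(8 × 58.0³ × 20)
    = 5.32142e+08 / 3.12179e+07 = 17.05 → 17 coils

17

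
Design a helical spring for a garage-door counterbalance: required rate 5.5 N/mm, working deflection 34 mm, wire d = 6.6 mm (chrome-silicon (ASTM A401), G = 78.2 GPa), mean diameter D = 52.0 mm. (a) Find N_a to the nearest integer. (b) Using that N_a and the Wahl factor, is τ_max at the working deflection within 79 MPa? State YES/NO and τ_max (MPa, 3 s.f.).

(a) 24 coils; (b) NO, τ_max = 102 MPa

N_a = Gd⁴/(8D³k) = (78.2×10³)(6.6⁴)/(8·52.0³·5.5) = 23.98 → N_a = 24
Actual rate k = Gd⁴/(8D³·24) = 5.4963 N/mm
Working load F = kδ = 5.4963·34 = 186.87 N
C = 52.0/6.6 = 7.8788; K_W = (4C−1)/(4C−4)+0.615/C = 1.1871
τ_max = K_W·8FD/(πd³) = 1.1871·86.072 = 102.18 MPa
τ_max > 79 MPa → exceeds allowable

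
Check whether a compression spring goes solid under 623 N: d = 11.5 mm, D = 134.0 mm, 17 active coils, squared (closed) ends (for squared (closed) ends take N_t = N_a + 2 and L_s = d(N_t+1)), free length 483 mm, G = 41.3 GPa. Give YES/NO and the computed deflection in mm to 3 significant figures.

YES, δ = 282 mm

k = Gd⁴/(8D³N_a) = (41.3×10³)(11.5⁴)/(8·134.0³·17) = 2.2074 N/mm
N_t = 19; L_s = 11.5·20 = 230 mm; δ_solid = L₀ − L_s = 483 − 230 = 253 mm
δ = F/k = 623/2.2074 = 282.23 mm
δ ≥ δ_solid → spring goes solid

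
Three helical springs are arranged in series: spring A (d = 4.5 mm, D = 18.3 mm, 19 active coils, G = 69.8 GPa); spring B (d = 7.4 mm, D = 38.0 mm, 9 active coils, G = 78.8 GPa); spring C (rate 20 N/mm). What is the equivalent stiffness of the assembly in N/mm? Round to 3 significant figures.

k_A = Gd⁴/(8D³N_a) = (69.8×10³)(4.5⁴)/(8·18.3³·19) = 30.726 N/mm
k_B = Gd⁴/(8D³N_a) = (78.8×10³)(7.4⁴)/(8·38.0³·9) = 59.809 N/mm
Series: 1/k_eq = 1/30.726 + 1/59.809 + 1/20 = 0.099265; k_eq = 10.074 N/mm

10.1 N/mm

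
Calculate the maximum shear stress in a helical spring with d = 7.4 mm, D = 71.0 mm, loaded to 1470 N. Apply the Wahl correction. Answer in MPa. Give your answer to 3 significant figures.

755 MPa

Spring index C = D/d = 71.0/7.4 = 9.5946
K_W = (4C−1)/(4C−4) + 0.615/C = 37.378/34.378 + 0.0641 = 1.1514
τ₀ = 8FD/(πd³) = 8·1470·71.0/(π·7.4³) = 834960/1273 = 655.87 MPa
τ_max = K·τ₀ = 1.1514 × 655.87 = 755.15 MPa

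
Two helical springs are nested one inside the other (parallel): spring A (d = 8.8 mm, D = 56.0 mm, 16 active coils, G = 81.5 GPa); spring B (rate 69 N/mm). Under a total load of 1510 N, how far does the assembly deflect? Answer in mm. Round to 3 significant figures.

16.6 mm

k_A = Gd⁴/(8D³N_a) = (81.5×10³)(8.8⁴)/(8·56.0³·16) = 21.743 N/mm
Parallel: k_eq = 21.743 + 69 = 90.743 N/mm
δ = F/k_eq = 1510/90.743 = 16.64 mm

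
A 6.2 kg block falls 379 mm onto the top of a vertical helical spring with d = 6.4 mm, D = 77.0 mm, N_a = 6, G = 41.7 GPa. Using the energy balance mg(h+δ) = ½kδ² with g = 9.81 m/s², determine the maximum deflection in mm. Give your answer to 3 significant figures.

141 mm

k = Gd⁴/(8D³N_a) = (41.7×10³)(6.4⁴)/(8·77.0³·6) = 3.1926 N/mm
W = mg = 6.2 × 9.81 = 60.822 N
½kδ² − Wδ − Wh = 0 → δ = (W + √(W² + 2kWh))/k
δ = (60.822 + √(3699.3 + 147188))/3.1926 = (60.822 + 388.44)/3.1926 = 140.72 mm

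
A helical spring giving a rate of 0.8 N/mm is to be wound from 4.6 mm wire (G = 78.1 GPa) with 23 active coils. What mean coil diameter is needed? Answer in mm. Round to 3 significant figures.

61.9 mm

D = (Gd⁴/(8N_a·k))^(1/3) = (78.1×10³·4.6⁴/(8·23·0.8))^(1/3)
  = (237561)^(1/3) = 61.9334 mm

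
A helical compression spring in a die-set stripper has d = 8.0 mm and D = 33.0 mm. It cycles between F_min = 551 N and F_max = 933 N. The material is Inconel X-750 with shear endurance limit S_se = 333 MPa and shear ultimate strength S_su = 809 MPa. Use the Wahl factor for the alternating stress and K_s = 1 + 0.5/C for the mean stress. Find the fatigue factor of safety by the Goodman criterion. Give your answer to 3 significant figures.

C = D/d = 33.0/8.0 = 4.1250; K_W = (4C−1)/(4C−4)+0.615/C = 1.3891; K_s = 1+0.5/C = 1.1212
F_a = (F_max−F_min)/2 = 191 N; F_m = (F_max+F_min)/2 = 742 N
τ_a = K_W·8F_aD/(πd³) = 1.3891 × 31.349 = 43.546 MPa
τ_m = K_s·8F_mD/(πd³) = 1.1212 × 121.78 = 136.54 MPa
Goodman: 1/n_f = τ_a/S_se + τ_m/S_su = 43.546/333 + 136.54/809 = 0.13077 + 0.16878 = 0.29955
n_f = 1/0.29955 = 3.338

3.34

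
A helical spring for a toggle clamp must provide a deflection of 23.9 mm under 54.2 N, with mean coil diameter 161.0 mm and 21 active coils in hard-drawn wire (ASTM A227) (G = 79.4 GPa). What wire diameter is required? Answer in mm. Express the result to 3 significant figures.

11.9 mm

Required rate k = F/δ = 54.2/23.9 = 2.2678 N/mm
d = (8D³N_a·k / G)^(1/4) = (8·161.0³·21·2.2678 / (79.4×10³))^0.25
  = (20025)^0.25 = 11.8958 mm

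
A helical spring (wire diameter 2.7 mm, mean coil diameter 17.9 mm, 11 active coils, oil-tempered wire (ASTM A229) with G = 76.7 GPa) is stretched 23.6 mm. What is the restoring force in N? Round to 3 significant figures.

191 N

k = Gd⁴/(8D³N_a) = (76.7×10³)(2.7⁴)/(8·17.9³·11) = 8.0762 N/mm
F = k·δ = 8.0762 × 23.6 = 190.6 N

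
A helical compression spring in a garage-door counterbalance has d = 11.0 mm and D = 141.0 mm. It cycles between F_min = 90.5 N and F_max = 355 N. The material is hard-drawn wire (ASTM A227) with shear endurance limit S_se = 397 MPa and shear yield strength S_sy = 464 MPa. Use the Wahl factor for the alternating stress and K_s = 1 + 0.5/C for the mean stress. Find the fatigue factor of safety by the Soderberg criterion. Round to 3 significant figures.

4.27

C = D/d = 141.0/11.0 = 12.8182; K_W = (4C−1)/(4C−4)+0.615/C = 1.1114; K_s = 1+0.5/C = 1.0390
F_a = (F_max−F_min)/2 = 132.25 N; F_m = (F_max+F_min)/2 = 222.75 N
τ_a = K_W·8F_aD/(πd³) = 1.1114 × 35.676 = 39.652 MPa
τ_m = K_s·8F_mD/(πd³) = 1.0390 × 60.09 = 62.433 MPa
Soderberg: 1/n_f = τ_a/S_se + τ_m/S_sy = 39.652/397 + 62.433/464 = 0.09988 + 0.13455 = 0.23443
n_f = 1/0.23443 = 4.266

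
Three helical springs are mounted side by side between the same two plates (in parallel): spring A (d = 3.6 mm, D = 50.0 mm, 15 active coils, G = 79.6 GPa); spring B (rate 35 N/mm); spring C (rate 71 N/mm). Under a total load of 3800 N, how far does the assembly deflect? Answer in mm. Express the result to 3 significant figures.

k_A = Gd⁴/(8D³N_a) = (79.6×10³)(3.6⁴)/(8·50.0³·15) = 0.89132 N/mm
Parallel: k_eq = 0.89132 + 35 + 71 = 106.89 N/mm
δ = F/k_eq = 3800/106.89 = 35.55 mm

35.6 mm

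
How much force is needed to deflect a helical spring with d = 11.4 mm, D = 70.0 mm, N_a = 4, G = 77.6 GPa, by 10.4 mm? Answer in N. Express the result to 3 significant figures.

k = Gd⁴/(8D³N_a) = (77.6×10³)(11.4⁴)/(8·70.0³·4) = 119.41 N/mm
F = k·δ = 119.41 × 10.4 = 1241.9 N

1240 N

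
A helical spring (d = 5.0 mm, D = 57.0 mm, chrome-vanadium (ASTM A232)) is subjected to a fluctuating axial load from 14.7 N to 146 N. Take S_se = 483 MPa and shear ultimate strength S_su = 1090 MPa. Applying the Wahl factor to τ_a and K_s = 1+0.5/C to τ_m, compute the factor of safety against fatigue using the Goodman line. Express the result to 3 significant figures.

3.74

C = D/d = 57.0/5.0 = 11.4000; K_W = (4C−1)/(4C−4)+0.615/C = 1.1261; K_s = 1+0.5/C = 1.0439
F_a = (F_max−F_min)/2 = 65.65 N; F_m = (F_max+F_min)/2 = 80.35 N
τ_a = K_W·8F_aD/(πd³) = 1.1261 × 76.232 = 85.842 MPa
τ_m = K_s·8F_mD/(πd³) = 1.0439 × 93.302 = 97.394 MPa
Goodman: 1/n_f = τ_a/S_se + τ_m/S_su = 85.842/483 + 97.394/1090 = 0.17773 + 0.08935 = 0.26708
n_f = 1/0.26708 = 3.744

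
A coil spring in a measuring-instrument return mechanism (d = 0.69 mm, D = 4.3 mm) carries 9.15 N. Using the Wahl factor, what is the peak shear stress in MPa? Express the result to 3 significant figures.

379 MPa

Spring index C = D/d = 4.3/0.69 = 6.2319
K_W = (4C−1)/(4C−4) + 0.615/C = 23.928/20.928 + 0.0987 = 1.2420
τ₀ = 8FD/(πd³) = 8·9.15·4.3/(π·0.69³) = 314.76/1.032 = 304.99 MPa
τ_max = K·τ₀ = 1.2420 × 304.99 = 378.81 MPa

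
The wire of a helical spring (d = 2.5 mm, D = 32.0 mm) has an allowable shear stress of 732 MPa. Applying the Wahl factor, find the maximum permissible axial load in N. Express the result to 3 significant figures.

C = D/d = 32.0/2.5 = 12.8000
K_W = (4C−1)/(4C−4) + 0.615/C = 50.200/47.200 + 0.0480 = 1.1116
τ_max = K·8FD/(πd³) → F_max = τ_allow·πd³/(8DK)
F_max = 732·π·2.5³/(8·32.0·1.1116) = 35932/284.57 = 126.27 N

126 N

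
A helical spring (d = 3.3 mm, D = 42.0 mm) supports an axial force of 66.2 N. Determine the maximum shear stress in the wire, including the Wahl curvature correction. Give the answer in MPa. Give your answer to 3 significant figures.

Spring index C = D/d = 42.0/3.3 = 12.7273
K_W = (4C−1)/(4C−4) + 0.615/C = 49.909/46.909 + 0.0483 = 1.1123
τ₀ = 8FD/(πd³) = 8·66.2·42.0/(π·3.3³) = 22243.2/112.9 = 197.02 MPa
τ_max = K·τ₀ = 1.1123 × 197.02 = 219.14 MPa

219 MPa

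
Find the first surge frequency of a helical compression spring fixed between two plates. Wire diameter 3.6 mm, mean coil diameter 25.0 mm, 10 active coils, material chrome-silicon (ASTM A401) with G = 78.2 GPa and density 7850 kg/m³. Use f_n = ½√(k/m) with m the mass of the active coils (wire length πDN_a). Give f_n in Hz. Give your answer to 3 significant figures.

k = Gd⁴/(8D³N_a) = (78.2×10³)(3.6⁴)/(8·25.0³·10) = 10.508 N/mm = 10508 N/m
Wire length L = πDN_a = π·25.0·10 = 785.4 mm
m = ρ·(πd²/4)·L = 7850 × 10.179×10⁻⁶ m² × 0.7854 m = 0.062756 kg
f_n = ½√(k/m) = 0.5·√(10508/0.062756) = 0.5·√(1.6744e+05) = 204.6 Hz

205 Hz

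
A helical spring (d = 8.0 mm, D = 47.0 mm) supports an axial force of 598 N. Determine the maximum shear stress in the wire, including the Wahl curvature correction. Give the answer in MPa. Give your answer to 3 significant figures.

Spring index C = D/d = 47.0/8.0 = 5.8750
K_W = (4C−1)/(4C−4) + 0.615/C = 22.500/19.500 + 0.1047 = 1.2585
τ₀ = 8FD/(πd³) = 8·598·47.0/(π·8.0³) = 224848/1608.5 = 139.79 MPa
τ_max = K·τ₀ = 1.2585 × 139.79 = 175.93 MPa

176 MPa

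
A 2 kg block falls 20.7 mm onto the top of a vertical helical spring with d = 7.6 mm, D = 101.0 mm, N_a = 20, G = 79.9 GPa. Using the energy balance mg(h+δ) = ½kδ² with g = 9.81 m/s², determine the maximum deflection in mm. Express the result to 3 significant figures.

37.6 mm

k = Gd⁴/(8D³N_a) = (79.9×10³)(7.6⁴)/(8·101.0³·20) = 1.617 N/mm
W = mg = 2 × 9.81 = 19.62 N
½kδ² − Wδ − Wh = 0 → δ = (W + √(W² + 2kWh))/k
δ = (19.62 + √(384.94 + 1313.46))/1.617 = (19.62 + 41.212)/1.617 = 37.619 mm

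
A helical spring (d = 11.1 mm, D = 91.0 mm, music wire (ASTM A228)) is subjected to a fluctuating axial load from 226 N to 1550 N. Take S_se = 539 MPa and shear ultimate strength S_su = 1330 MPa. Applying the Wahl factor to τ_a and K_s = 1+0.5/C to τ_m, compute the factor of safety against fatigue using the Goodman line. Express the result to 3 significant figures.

2.74

C = D/d = 91.0/11.1 = 8.1982; K_W = (4C−1)/(4C−4)+0.615/C = 1.1792; K_s = 1+0.5/C = 1.0610
F_a = (F_max−F_min)/2 = 662 N; F_m = (F_max+F_min)/2 = 888 N
τ_a = K_W·8F_aD/(πd³) = 1.1792 × 112.17 = 132.27 MPa
τ_m = K_s·8F_mD/(πd³) = 1.0610 × 150.46 = 159.64 MPa
Goodman: 1/n_f = τ_a/S_se + τ_m/S_su = 132.27/539 + 159.64/1330 = 0.24540 + 0.12003 = 0.36543
n_f = 1/0.36543 = 2.737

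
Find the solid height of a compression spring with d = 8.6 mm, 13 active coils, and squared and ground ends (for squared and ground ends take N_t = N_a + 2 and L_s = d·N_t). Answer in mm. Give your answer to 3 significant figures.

129 mm

squared and ground ends: N_t = N_a + 2 = 13 + 2 = 15
L_s = d·N_t = 8.6 × 15 = 129 mm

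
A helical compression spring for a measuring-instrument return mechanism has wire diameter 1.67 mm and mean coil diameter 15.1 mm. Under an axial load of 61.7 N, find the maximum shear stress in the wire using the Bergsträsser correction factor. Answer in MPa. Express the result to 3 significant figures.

Spring index C = D/d = 15.1/1.67 = 9.0419
K_B = (4C+2)/(4C−3) = 38.168/33.168 = 1.1507
τ₀ = 8FD/(πd³) = 8·61.7·15.1/(π·1.67³) = 7453.36/14.632 = 509.39 MPa
τ_max = K·τ₀ = 1.1507 × 509.39 = 586.18 MPa

586 MPa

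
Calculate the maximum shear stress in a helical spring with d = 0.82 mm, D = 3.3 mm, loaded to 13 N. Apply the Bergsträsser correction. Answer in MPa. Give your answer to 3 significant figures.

274 MPa

Spring index C = D/d = 3.3/0.82 = 4.0244
K_B = (4C+2)/(4C−3) = 18.098/13.098 = 1.3818
τ₀ = 8FD/(πd³) = 8·13·3.3/(π·0.82³) = 343.2/1.7322 = 198.13 MPa
τ_max = K·τ₀ = 1.3818 × 198.13 = 273.77 MPa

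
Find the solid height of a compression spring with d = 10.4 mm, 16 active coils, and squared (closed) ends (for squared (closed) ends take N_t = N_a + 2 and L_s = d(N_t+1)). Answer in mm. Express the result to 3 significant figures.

squared (closed) ends: N_t = N_a + 2 = 16 + 2 = 18
L_s = d·(N_t+1) = 10.4 × 19 = 197.6 mm

198 mm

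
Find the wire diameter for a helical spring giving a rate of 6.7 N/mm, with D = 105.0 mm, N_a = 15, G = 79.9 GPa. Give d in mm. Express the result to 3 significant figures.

10.4 mm

d = (8D³N_a·k / G)^(1/4) = (8·105.0³·15·6.7 / (79.9×10³))^0.25
  = (11649)^0.25 = 10.3889 mm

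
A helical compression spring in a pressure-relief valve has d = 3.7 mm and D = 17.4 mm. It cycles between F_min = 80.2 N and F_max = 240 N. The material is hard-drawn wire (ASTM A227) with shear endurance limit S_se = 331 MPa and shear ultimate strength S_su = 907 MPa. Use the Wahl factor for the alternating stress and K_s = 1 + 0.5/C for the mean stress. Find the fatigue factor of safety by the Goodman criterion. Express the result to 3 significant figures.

2.21

C = D/d = 17.4/3.7 = 4.7027; K_W = (4C−1)/(4C−4)+0.615/C = 1.3333; K_s = 1+0.5/C = 1.1063
F_a = (F_max−F_min)/2 = 79.9 N; F_m = (F_max+F_min)/2 = 160.1 N
τ_a = K_W·8F_aD/(πd³) = 1.3333 × 69.893 = 93.19 MPa
τ_m = K_s·8F_mD/(πd³) = 1.1063 × 140.05 = 154.94 MPa
Goodman: 1/n_f = τ_a/S_se + τ_m/S_su = 93.19/331 + 154.94/907 = 0.28154 + 0.17082 = 0.45236
n_f = 1/0.45236 = 2.211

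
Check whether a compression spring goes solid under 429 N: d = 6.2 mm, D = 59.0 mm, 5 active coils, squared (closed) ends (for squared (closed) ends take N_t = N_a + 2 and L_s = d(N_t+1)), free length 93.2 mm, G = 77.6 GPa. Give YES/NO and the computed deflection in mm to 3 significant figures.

NO, δ = 30.7 mm

k = Gd⁴/(8D³N_a) = (77.6×10³)(6.2⁴)/(8·59.0³·5) = 13.958 N/mm
N_t = 7; L_s = 6.2·8 = 49.6 mm; δ_solid = L₀ − L_s = 93.2 − 49.6 = 43.6 mm
δ = F/k = 429/13.958 = 30.736 mm
δ < δ_solid → spring does not go solid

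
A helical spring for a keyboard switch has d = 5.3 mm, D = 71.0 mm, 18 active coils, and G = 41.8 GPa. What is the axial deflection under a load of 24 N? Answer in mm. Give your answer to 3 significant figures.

k = Gd⁴/(8D³N_a) = (41.8×10³)(5.3⁴)/(8·71.0³·18) = 0.63994 N/mm
δ = F/k = 24 / 0.63994 = 37.503 mm

37.5 mm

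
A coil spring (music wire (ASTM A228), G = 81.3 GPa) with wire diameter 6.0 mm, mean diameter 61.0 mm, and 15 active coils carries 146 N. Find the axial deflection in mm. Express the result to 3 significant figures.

k = Gd⁴/(8D³N_a) = (81.3×10³)(6.0⁴)/(8·61.0³·15) = 3.8683 N/mm
δ = F/k = 146 / 3.8683 = 37.742 mm

37.7 mm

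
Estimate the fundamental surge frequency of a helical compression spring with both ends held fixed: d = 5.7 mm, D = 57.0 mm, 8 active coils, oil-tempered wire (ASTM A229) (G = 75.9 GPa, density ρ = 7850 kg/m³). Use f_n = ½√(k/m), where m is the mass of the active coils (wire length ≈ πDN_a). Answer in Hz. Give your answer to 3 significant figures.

k = Gd⁴/(8D³N_a) = (75.9×10³)(5.7⁴)/(8·57.0³·8) = 6.7598 N/mm = 6759.8 N/m
Wire length L = πDN_a = π·57.0·8 = 1432.6 mm
m = ρ·(πd²/4)·L = 7850 × 25.518×10⁻⁶ m² × 1.4326 m = 0.28696 kg
f_n = ½√(k/m) = 0.5·√(6759.8/0.28696) = 0.5·√(23557) = 76.741 Hz

76.7 Hz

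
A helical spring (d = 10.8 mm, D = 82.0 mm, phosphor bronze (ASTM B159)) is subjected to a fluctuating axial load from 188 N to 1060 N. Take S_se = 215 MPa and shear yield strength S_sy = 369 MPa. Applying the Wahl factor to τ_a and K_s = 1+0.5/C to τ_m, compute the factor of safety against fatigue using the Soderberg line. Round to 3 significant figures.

1.43

C = D/d = 82.0/10.8 = 7.5926; K_W = (4C−1)/(4C−4)+0.615/C = 1.1948; K_s = 1+0.5/C = 1.0659
F_a = (F_max−F_min)/2 = 436 N; F_m = (F_max+F_min)/2 = 624 N
τ_a = K_W·8F_aD/(πd³) = 1.1948 × 72.272 = 86.348 MPa
τ_m = K_s·8F_mD/(πd³) = 1.0659 × 103.43 = 110.25 MPa
Soderberg: 1/n_f = τ_a/S_se + τ_m/S_sy = 86.348/215 + 110.25/369 = 0.40162 + 0.29877 = 0.70039
n_f = 1/0.70039 = 1.428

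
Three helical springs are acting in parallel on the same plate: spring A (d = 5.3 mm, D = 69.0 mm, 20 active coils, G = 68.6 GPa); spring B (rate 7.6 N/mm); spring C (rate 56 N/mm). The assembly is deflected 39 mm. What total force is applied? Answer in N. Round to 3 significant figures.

2520 N

k_A = Gd⁴/(8D³N_a) = (68.6×10³)(5.3⁴)/(8·69.0³·20) = 1.0298 N/mm
Parallel: k_eq = 1.0298 + 7.6 + 56 = 64.63 N/mm
F = k_eq·δ = 64.63·39 = 2520.6 N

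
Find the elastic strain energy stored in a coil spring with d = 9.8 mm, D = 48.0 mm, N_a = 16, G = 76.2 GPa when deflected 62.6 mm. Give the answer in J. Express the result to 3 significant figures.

97.3 J

k = Gd⁴/(8D³N_a) = (76.2×10³)(9.8⁴)/(8·48.0³·16) = 49.651 N/mm
U = ½kδ² = 0.5 × 49.651 × 62.6² = 97285 N·mm = 97.285 J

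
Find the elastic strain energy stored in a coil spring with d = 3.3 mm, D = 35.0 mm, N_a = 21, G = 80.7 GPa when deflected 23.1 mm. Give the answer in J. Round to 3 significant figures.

k = Gd⁴/(8D³N_a) = (80.7×10³)(3.3⁴)/(8·35.0³·21) = 1.3287 N/mm
U = ½kδ² = 0.5 × 1.3287 × 23.1² = 354.49 N·mm = 0.35449 J

0.354 J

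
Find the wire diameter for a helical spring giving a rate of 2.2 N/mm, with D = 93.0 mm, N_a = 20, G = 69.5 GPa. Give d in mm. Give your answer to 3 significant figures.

d = (8D³N_a·k / G)^(1/4) = (8·93.0³·20·2.2 / (69.5×10³))^0.25
  = (4073.9)^0.25 = 7.9892 mm

7.99 mm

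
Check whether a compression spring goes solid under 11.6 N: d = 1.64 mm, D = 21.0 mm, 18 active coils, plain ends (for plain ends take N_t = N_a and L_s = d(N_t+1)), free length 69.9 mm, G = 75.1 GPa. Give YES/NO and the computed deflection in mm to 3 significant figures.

NO, δ = 28.5 mm

k = Gd⁴/(8D³N_a) = (75.1×10³)(1.64⁴)/(8·21.0³·18) = 0.40738 N/mm
N_t = 18; L_s = 1.64·19 = 31.16 mm; δ_solid = L₀ − L_s = 69.9 − 31.16 = 38.74 mm
δ = F/k = 11.6/0.40738 = 28.475 mm
δ < δ_solid → spring does not go solid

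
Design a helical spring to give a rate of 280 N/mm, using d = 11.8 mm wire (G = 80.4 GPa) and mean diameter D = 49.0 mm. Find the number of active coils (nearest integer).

N_a = Gd⁴/(8D³k) = (80.4×10³ × 11.8⁴)/(8 × 49.0³ × 280)
    = 1.55878e+09 / 2.63534e+08 = 5.915 → 6 coils

6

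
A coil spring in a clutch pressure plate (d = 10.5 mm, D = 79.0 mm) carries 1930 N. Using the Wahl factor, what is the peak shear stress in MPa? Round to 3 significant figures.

401 MPa

Spring index C = D/d = 79.0/10.5 = 7.5238
K_W = (4C−1)/(4C−4) + 0.615/C = 29.095/26.095 + 0.0817 = 1.1967
τ₀ = 8FD/(πd³) = 8·1930·79.0/(π·10.5³) = 1.21976e+06/3636.8 = 335.4 MPa
τ_max = K·τ₀ = 1.1967 × 335.4 = 401.37 MPa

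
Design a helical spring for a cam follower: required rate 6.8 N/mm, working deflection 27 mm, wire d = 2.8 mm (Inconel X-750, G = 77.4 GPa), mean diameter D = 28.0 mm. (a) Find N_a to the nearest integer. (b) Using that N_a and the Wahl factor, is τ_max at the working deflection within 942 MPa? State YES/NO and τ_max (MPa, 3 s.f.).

(a) 4 coils; (b) YES, τ_max = 680 MPa

N_a = Gd⁴/(8D³k) = (77.4×10³)(2.8⁴)/(8·28.0³·6.8) = 3.984 → N_a = 4
Actual rate k = Gd⁴/(8D³·4) = 6.7725 N/mm
Working load F = kδ = 6.7725·27 = 182.86 N
C = 28.0/2.8 = 10.0000; K_W = (4C−1)/(4C−4)+0.615/C = 1.1448
τ_max = K_W·8FD/(πd³) = 1.1448·593.93 = 679.95 MPa
τ_max ≤ 942 MPa → acceptable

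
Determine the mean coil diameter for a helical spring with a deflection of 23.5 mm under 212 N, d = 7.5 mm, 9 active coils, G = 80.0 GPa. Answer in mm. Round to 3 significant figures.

73.0 mm

Required rate k = F/δ = 212/23.5 = 9.0213 N/mm
D = (Gd⁴/(8N_a·k))^(1/3) = (80.0×10³·7.5⁴/(8·9·9.0213))^(1/3)
  = (389704)^(1/3) = 73.0429 mm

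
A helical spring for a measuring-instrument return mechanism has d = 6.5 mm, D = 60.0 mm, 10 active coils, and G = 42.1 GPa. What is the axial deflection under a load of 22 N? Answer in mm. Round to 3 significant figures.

5.06 mm

k = Gd⁴/(8D³N_a) = (42.1×10³)(6.5⁴)/(8·60.0³·10) = 4.349 N/mm
δ = F/k = 22 / 4.349 = 5.0586 mm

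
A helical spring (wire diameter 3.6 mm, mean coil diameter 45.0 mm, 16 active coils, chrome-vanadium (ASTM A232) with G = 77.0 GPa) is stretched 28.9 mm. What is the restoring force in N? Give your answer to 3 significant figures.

32.0 N

k = Gd⁴/(8D³N_a) = (77.0×10³)(3.6⁴)/(8·45.0³·16) = 1.1088 N/mm
F = k·δ = 1.1088 × 28.9 = 32.044 N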